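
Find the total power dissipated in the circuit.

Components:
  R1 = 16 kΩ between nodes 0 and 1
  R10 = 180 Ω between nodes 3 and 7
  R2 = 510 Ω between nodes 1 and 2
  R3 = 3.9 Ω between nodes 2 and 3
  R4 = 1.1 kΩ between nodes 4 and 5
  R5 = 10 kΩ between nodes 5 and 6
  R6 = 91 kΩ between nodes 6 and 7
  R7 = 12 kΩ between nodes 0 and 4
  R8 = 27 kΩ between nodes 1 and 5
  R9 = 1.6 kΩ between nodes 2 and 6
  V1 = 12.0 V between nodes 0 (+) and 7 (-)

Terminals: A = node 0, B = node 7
Nodal analysis, taking node 7 as the 0 V reference.
Source V1 fixes V_0 = 12 V.
KCL at each unknown node (sum of currents leaving = 0; resistances in Ω):
  Node 1: (V_1 - 12)/16000 + (V_1 - V_2)/510 + (V_1 - V_5)/27000 = 0
  Node 2: (V_2 - V_1)/510 + (V_2 - V_3)/3.9 + (V_2 - V_6)/1600 = 0
  Node 3: (V_3 - V_2)/3.9 + (V_3 - 0)/180 = 0
  Node 4: (V_4 - V_5)/1100 + (V_4 - 12)/12000 = 0
  Node 5: (V_5 - V_4)/1100 + (V_5 - V_6)/10000 + (V_5 - V_1)/27000 = 0
  Node 6: (V_6 - V_5)/10000 + (V_6 - 0)/91000 + (V_6 - V_2)/1600 = 0
Collecting terms (coefficients in siemens):
  0.00206·V_1 - 0.001961·V_2 - 0.00003704·V_5 = 0.00075
  0.259·V_2 - 0.001961·V_1 - 0.2564·V_3 - 0.000625·V_6 = 0
  0.262·V_3 - 0.2564·V_2 = 0
  0.0009924·V_4 - 0.0009091·V_5 = 0.001
  0.001046·V_5 - 0.00003704·V_1 - 0.0009091·V_4 - 0.0001·V_6 = 0
  0.000736·V_6 - 0.000625·V_2 - 0.0001·V_5 = 0
Solving these 6 simultaneous equations (Gaussian elimination) gives:
  V_1 = 0.6688 V, V_2 = 0.2295 V, V_3 = 0.2246 V, V_4 = 5.411 V
  V_5 = 4.807 V, V_6 = 0.848 V
Power in each resistor, P = (ΔV)²/R:
  P_R1 = (12 - 0.6688)²/16000 = 0.008025 W
  P_R2 = (0.6688 - 0.2295)²/510 = 0.0003785 W
  P_R3 = (0.2295 - 0.2246)²/3.9 = 0.000006074 W
  P_R4 = (5.411 - 4.807)²/1100 = 0.0003317 W
  P_R5 = (4.807 - 0.848)²/10000 = 0.001567 W
  P_R6 = (0.848 - 0)²/91000 = 0.000007902 W
  P_R7 = (12 - 5.411)²/12000 = 0.003618 W
  P_R8 = (0.6688 - 4.807)²/27000 = 0.0006341 W
  P_R9 = (0.2295 - 0.848)²/1600 = 0.0002391 W
  P_R10 = (0.2246 - 0)²/180 = 0.0002803 W
P_total = P_R1 + P_R2 + P_R3 + P_R4 + P_R5 + P_R6 + P_R7 + P_R8 + P_R9 + P_R10 = 0.01509 W

Final answer: 0.01509 W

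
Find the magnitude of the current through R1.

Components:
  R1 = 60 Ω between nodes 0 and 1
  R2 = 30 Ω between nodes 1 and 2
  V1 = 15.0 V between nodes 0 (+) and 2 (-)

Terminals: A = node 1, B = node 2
Nodal analysis, taking node 2 as the 0 V reference.
Source V1 fixes V_0 = 15 V.
KCL at each unknown node (sum of currents leaving = 0; resistances in Ω):
  Node 1: (V_1 - 15)/60 + (V_1 - 0)/30 = 0
Collecting terms: 0.05 × V_1 = 0.25  =>  V_1 = 5 V
I_R1 = (V_0 - V_1)/R1 = (15 - 5)/60 = 0.1667 A
|I_R1| = 0.1667 A

Final answer: |I_R1| = 0.1667 A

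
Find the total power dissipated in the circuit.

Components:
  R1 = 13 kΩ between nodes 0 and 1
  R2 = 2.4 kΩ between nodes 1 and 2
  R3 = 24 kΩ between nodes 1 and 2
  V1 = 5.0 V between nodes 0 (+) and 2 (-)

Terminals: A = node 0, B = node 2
Nodal analysis, taking node 2 as the 0 V reference.
Source V1 fixes V_0 = 5 V.
KCL at each unknown node (sum of currents leaving = 0; resistances in Ω):
  Node 1: (V_1 - 5)/13000 + (V_1 - 0)/2400 + (V_1 - 0)/24000 = 0
Collecting terms: 0.0005353 × V_1 = 0.0003846  =>  V_1 = 0.7186 V
Power in each resistor, P = (ΔV)²/R:
  P_R1 = (5 - 0.7186)²/13000 = 0.00141 W
  P_R2 = (0.7186 - 0)²/2400 = 0.0002151 W
  P_R3 = (0.7186 - 0)²/24000 = 0.00002151 W
P_total = P_R1 + P_R2 + P_R3 = 0.001647 W

Final answer: 0.001647 W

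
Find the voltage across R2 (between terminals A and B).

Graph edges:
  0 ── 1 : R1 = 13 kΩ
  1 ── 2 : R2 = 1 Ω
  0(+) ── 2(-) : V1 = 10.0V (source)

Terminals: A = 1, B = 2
R1 and R2 are in series across V1 (node 0 → node 1 → node 2), and the output A–B is taken across R2, so this is a voltage divider.
Series current: I = V1/(R1 + R2) = 10/(13000 + 1) = 10/13000 = 0.0007692 A
V_R2 = I × R2 = V1 × R2/(R1 + R2) = 10 × 1/13000 = 0.0007692 V

Final answer: 0.0007692 V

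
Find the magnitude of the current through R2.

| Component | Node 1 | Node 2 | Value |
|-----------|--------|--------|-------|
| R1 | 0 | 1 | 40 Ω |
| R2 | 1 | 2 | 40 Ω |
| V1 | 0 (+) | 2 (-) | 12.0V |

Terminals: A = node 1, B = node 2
Nodal analysis, taking node 2 as the 0 V reference.
Source V1 fixes V_0 = 12 V.
KCL at each unknown node (sum of currents leaving = 0; resistances in Ω):
  Node 1: (V_1 - 12)/40 + (V_1 - 0)/40 = 0
Collecting terms: 0.05 × V_1 = 0.3  =>  V_1 = 6 V
I_R2 = (V_1 - V_2)/R2 = (6 - 0)/40 = 0.15 A
|I_R2| = 0.15 A

Final answer: |I_R2| = 0.15 A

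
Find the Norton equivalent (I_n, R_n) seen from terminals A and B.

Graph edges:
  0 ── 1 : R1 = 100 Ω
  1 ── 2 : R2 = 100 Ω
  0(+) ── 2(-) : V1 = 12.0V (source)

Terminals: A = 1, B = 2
Find the Thévenin equivalent first; then I_n = V_th/R_th and R_n = R_th.
Step 1 — V_th is the open-circuit voltage V_A - V_B (nothing connected across the terminals).
Nodal analysis, taking node 2 as the 0 V reference.
Source V1 fixes V_0 = 12 V.
KCL at each unknown node (sum of currents leaving = 0; resistances in Ω):
  Node 1: (V_1 - 12)/100 + (V_1 - 0)/100 = 0
Collecting terms: 0.02 × V_1 = 0.12  =>  V_1 = 6 V
V_th = V_1 - V_2 = 6 - 0 = 6 V
Step 2 — R_th: zero the source — replace V1 by a short circuit (node 2 merges into node 0) — and find the resistance seen between A (node 1) and B (node 0).
Reduce the network between node 1 (A) and node 0 (B) by series/parallel combination:
  Rp1 = R1 ‖ R2 (parallel, both between nodes 0 and 1) = 1/(1/100 + 1/100) = 50 Ω
R_th = 50 Ω
I_n = V_th/R_th = 6/50 = 0.12 A, and R_n = R_th = 50 Ω

Final answer: I_n = 0.12 A, R_n = 50 Ω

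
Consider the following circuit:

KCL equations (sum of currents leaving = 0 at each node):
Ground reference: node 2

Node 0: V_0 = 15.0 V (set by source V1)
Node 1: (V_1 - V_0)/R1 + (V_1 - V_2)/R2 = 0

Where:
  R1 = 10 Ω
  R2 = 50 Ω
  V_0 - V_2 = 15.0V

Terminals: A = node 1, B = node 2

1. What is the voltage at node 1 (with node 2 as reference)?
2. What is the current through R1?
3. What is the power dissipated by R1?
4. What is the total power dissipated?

Nodal analysis, taking node 2 as the 0 V reference.
Source V1 fixes V_0 = 15 V.
KCL at each unknown node (sum of currents leaving = 0; resistances in Ω):
  Node 1: (V_1 - 15)/10 + (V_1 - 0)/50 = 0
Collecting terms: 0.12 × V_1 = 1.5  =>  V_1 = 12.5 V
Part 1:
  Read off the nodal solution: V_1 = 12.5 V
Part 2:
  I_R1 = (V_0 - V_1)/R1 = (15 - 12.5)/10 = 0.25 A
  Magnitude: I_R1 = 0.25 A
Part 3:
  I_R1 = (V_0 - V_1)/R1 = (15 - 12.5)/10 = 0.25 A
  P_R1 = I_R1² × R1 = (0.25)² × 10 = 0.625 W
Part 4:
  Power in each resistor, P = (ΔV)²/R:
    P_R1 = (15 - 12.5)²/10 = 0.625 W
    P_R2 = (12.5 - 0)²/50 = 3.125 W
  P_total = P_R1 + P_R2 = 3.75 W

Final answers:
1. V_1 = 12.5 V
2. I_R1 = 0.25 A
3. P_R1 = 0.625 W
4. P_total = 3.75 W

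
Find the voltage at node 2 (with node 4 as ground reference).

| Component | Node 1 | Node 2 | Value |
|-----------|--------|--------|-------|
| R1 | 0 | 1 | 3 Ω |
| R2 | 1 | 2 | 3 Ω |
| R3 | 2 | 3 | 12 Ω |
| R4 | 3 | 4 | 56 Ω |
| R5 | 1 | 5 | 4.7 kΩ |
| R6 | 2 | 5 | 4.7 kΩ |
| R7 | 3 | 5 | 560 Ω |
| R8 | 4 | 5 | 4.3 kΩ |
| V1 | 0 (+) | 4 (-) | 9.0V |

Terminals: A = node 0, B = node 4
Nodal analysis, taking node 4 as the 0 V reference.
Source V1 fixes V_0 = 9 V.
KCL at each unknown node (sum of currents leaving = 0; resistances in Ω):
  Node 1: (V_1 - 9)/3 + (V_1 - V_2)/3 + (V_1 - V_5)/4700 = 0
  Node 2: (V_2 - V_1)/3 + (V_2 - V_3)/12 + (V_2 - V_5)/4700 = 0
  Node 3: (V_3 - V_2)/12 + (V_3 - 0)/56 + (V_3 - V_5)/560 = 0
  Node 5: (V_5 - V_1)/4700 + (V_5 - V_2)/4700 + (V_5 - V_3)/560 + (V_5 - 0)/4300 = 0
Collecting terms (coefficients in siemens):
  0.6669·V_1 - 0.3333·V_2 - 0.0002128·V_5 = 3
  0.4169·V_2 - 0.3333·V_1 - 0.08333·V_3 - 0.0002128·V_5 = 0
  0.103·V_3 - 0.08333·V_2 - 0.001786·V_5 = 0
  0.002444·V_5 - 0.0002128·V_1 - 0.0002128·V_2 - 0.001786·V_3 = 0
Solving these 4 simultaneous equations (Gaussian elimination) gives:
  V_1 = 8.631 V, V_2 = 8.264 V, V_3 = 6.799 V, V_5 = 6.439 V
The requested potential is V_2 = 8.264 V.

Final answer: V_2 = 8.264 V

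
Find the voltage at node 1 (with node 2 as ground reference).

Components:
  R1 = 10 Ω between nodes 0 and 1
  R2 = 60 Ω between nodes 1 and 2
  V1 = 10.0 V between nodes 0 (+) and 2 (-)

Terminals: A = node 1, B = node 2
Nodal analysis, taking node 2 as the 0 V reference.
Source V1 fixes V_0 = 10 V.
KCL at each unknown node (sum of currents leaving = 0; resistances in Ω):
  Node 1: (V_1 - 10)/10 + (V_1 - 0)/60 = 0
Collecting terms: 0.1167 × V_1 = 1  =>  V_1 = 8.571 V
The requested potential is V_1 = 8.571 V.

Final answer: V_1 = 8.571 V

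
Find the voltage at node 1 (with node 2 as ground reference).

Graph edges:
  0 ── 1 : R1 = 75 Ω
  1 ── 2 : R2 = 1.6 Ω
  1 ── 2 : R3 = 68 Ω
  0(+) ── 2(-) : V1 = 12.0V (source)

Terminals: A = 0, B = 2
Nodal analysis, taking node 2 as the 0 V reference.
Source V1 fixes V_0 = 12 V.
KCL at each unknown node (sum of currents leaving = 0; resistances in Ω):
  Node 1: (V_1 - 12)/75 + (V_1 - 0)/1.6 + (V_1 - 0)/68 = 0
Collecting terms: 0.653 × V_1 = 0.16  =>  V_1 = 0.245 V
The requested potential is V_1 = 0.245 V.

Final answer: V_1 = 0.245 V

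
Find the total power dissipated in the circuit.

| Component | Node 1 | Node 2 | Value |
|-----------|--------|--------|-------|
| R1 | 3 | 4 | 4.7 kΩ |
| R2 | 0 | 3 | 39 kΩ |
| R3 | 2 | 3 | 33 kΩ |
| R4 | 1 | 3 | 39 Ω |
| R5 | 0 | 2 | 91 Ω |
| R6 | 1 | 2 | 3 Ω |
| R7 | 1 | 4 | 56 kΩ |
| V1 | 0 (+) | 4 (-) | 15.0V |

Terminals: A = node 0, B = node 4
Nodal analysis, taking node 4 as the 0 V reference.
Source V1 fixes V_0 = 15 V.
KCL at each unknown node (sum of currents leaving = 0; resistances in Ω):
  Node 1: (V_1 - V_3)/39 + (V_1 - V_2)/3 + (V_1 - 0)/56000 = 0
  Node 2: (V_2 - V_3)/33000 + (V_2 - 15)/91 + (V_2 - V_1)/3 = 0
  Node 3: (V_3 - 0)/4700 + (V_3 - 15)/39000 + (V_3 - V_2)/33000 + (V_3 - V_1)/39 = 0
Collecting terms (coefficients in siemens):
  0.359·V_1 - 0.3333·V_2 - 0.02564·V_3 = 0
  0.3444·V_2 - 0.3333·V_1 - 0.0000303·V_3 = 0.1648
  0.02591·V_3 - 0.02564·V_1 - 0.0000303·V_2 = 0.0003846
Solving these 3 simultaneous equations (Gaussian elimination) gives:
  V_1 = 14.69 V, V_2 = 14.7 V, V_3 = 14.56 V
Power in each resistor, P = (ΔV)²/R:
  P_R1 = (14.56 - 0)²/4700 = 0.04514 W
  P_R2 = (15 - 14.56)²/39000 = 0.000004855 W
  P_R3 = (14.7 - 14.56)²/33000 = 0.0000005145 W
  P_R4 = (14.69 - 14.56)²/39 = 0.0003709 W
  P_R5 = (15 - 14.7)²/91 = 0.001021 W
  P_R6 = (14.69 - 14.7)²/3 = 0.00003359 W
  P_R7 = (14.69 - 0)²/56000 = 0.003851 W
P_total = P_R1 + P_R2 + P_R3 + P_R4 + P_R5 + P_R6 + P_R7 = 0.05042 W

Final answer: 0.05042 W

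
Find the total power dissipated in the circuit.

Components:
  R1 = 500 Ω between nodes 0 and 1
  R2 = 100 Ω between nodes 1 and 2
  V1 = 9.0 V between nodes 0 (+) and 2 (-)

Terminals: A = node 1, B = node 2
Nodal analysis, taking node 2 as the 0 V reference.
Source V1 fixes V_0 = 9 V.
KCL at each unknown node (sum of currents leaving = 0; resistances in Ω):
  Node 1: (V_1 - 9)/500 + (V_1 - 0)/100 = 0
Collecting terms: 0.012 × V_1 = 0.018  =>  V_1 = 1.5 V
Power in each resistor, P = (ΔV)²/R:
  P_R1 = (9 - 1.5)²/500 = 0.1125 W
  P_R2 = (1.5 - 0)²/100 = 0.0225 W
P_total = P_R1 + P_R2 = 0.135 W

Final answer: 0.135 W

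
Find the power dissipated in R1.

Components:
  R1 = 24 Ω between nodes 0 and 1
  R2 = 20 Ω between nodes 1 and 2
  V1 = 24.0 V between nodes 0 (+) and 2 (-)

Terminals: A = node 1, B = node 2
Nodal analysis, taking node 2 as the 0 V reference.
Source V1 fixes V_0 = 24 V.
KCL at each unknown node (sum of currents leaving = 0; resistances in Ω):
  Node 1: (V_1 - 24)/24 + (V_1 - 0)/20 = 0
Collecting terms: 0.09167 × V_1 = 1  =>  V_1 = 10.91 V
I_R1 = (V_0 - V_1)/R1 = (24 - 10.91)/24 = 0.5455 A
P_R1 = I_R1² × R1 = (0.5455)² × 24 = 7.14 W

Final answer: 7.14 W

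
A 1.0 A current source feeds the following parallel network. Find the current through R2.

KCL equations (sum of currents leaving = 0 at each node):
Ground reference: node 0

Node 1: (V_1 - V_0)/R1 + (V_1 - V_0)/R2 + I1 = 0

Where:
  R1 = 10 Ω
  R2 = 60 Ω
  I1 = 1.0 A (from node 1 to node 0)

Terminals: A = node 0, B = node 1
All resistors sit directly between nodes 0 and 1, so they are in parallel and share one voltage V; the full source current 1 A splits among them.
1/R_par = 1/10 + 1/60 = 0.1167 S  =>  R_par = 8.571 Ω
V = I × R_par = 1 × 8.571 = 8.571 V
I_R2 = V/R2 = 8.571/60 = 0.1429 A

Final answer: 0.1429 A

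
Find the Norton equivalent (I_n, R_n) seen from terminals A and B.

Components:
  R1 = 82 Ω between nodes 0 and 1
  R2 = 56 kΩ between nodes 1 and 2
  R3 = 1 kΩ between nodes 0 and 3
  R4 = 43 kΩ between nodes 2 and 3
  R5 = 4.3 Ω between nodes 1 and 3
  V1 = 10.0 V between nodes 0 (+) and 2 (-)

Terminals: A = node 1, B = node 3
Find the Thévenin equivalent first; then I_n = V_th/R_th and R_n = R_th.
Step 1 — V_th is the open-circuit voltage V_A - V_B (nothing connected across the terminals).
Nodal analysis, taking node 2 as the 0 V reference.
Source V1 fixes V_0 = 10 V.
KCL at each unknown node (sum of currents leaving = 0; resistances in Ω):
  Node 1: (V_1 - 10)/82 + (V_1 - 0)/56000 + (V_1 - V_3)/4.3 = 0
  Node 3: (V_3 - 10)/1000 + (V_3 - 0)/43000 + (V_3 - V_1)/4.3 = 0
Collecting terms (coefficients in siemens):
  0.2448·V_1 - 0.2326·V_3 = 0.122
  0.2336·V_3 - 0.2326·V_1 = 0.01
Determinant D = (0.2448)(0.2336) - (-0.2326)(-0.2326) = 0.003091
V_1 = [(0.122)(0.2336) - (-0.2326)(0.01)]/D = 9.969 V
V_3 = [(0.2448)(0.01) - (0.122)(-0.2326)]/D = 9.968 V
V_th = V_1 - V_3 = 9.969 - 9.968 = 0.0008598 V
Step 2 — R_th: zero the source — replace V1 by a short circuit (node 2 merges into node 0) — and find the resistance seen between A (node 1) and B (node 3).
Reduce the network between node 1 (A) and node 3 (B) by series/parallel combination:
  Rp1 = R1 ‖ R2 (parallel, both between nodes 0 and 1) = 1/(1/82 + 1/56000) = 81.88 Ω
  Rp2 = R3 ‖ R4 (parallel, both between nodes 0 and 3) = 1/(1/1000 + 1/43000) = 977.3 Ω
  Rs1 = Rp1 + Rp2 (series, joined only at node 0) = 81.88 + 977.3 = 1059 Ω
  Rp3 = R5 ‖ Rs1 (parallel, both between nodes 1 and 3) = 1/(1/4.3 + 1/1059) = 4.283 Ω
R_th = 4.283 Ω
I_n = V_th/R_th = 0.0008598/4.283 = 0.0002008 A, and R_n = R_th = 4.283 Ω

Final answer: I_n = 0.0002008 A, R_n = 4.283 Ω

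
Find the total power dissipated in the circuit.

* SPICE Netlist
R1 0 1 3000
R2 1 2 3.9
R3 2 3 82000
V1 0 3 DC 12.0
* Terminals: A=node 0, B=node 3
Nodal analysis, taking node 3 as the 0 V reference.
Source V1 fixes V_0 = 12 V.
KCL at each unknown node (sum of currents leaving = 0; resistances in Ω):
  Node 1: (V_1 - 12)/3000 + (V_1 - V_2)/3.9 = 0
  Node 2: (V_2 - V_1)/3.9 + (V_2 - 0)/82000 = 0
Collecting terms (coefficients in siemens):
  0.2567·V_1 - 0.2564·V_2 = 0.004
  0.2564·V_2 - 0.2564·V_1 = 0
Determinant D = (0.2567)(0.2564) - (-0.2564)(-0.2564) = 0.0000886
V_1 = [(0.004)(0.2564) - (-0.2564)(0)]/D = 11.58 V
V_2 = [(0.2567)(0) - (0.004)(-0.2564)]/D = 11.58 V
Power in each resistor, P = (ΔV)²/R:
  P_R1 = (12 - 11.58)²/3000 = 0.00005979 W
  P_R2 = (11.58 - 11.58)²/3.9 = 0.00000007772 W
  P_R3 = (11.58 - 0)²/82000 = 0.001634 W
P_total = P_R1 + P_R2 + P_R3 = 0.001694 W

Final answer: 0.001694 W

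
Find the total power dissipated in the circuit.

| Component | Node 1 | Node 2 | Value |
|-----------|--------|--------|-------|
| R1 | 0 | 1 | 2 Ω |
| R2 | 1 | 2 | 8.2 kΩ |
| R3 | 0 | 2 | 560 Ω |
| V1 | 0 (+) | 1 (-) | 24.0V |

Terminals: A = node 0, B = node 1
Nodal analysis, taking node 1 as the 0 V reference.
Source V1 fixes V_0 = 24 V.
KCL at each unknown node (sum of currents leaving = 0; resistances in Ω):
  Node 2: (V_2 - 0)/8200 + (V_2 - 24)/560 = 0
Collecting terms: 0.001908 × V_2 = 0.04286  =>  V_2 = 22.47 V
Power in each resistor, P = (ΔV)²/R:
  P_R1 = (24 - 0)²/2 = 288 W
  P_R2 = (0 - 22.47)²/8200 = 0.06155 W
  P_R3 = (24 - 22.47)²/560 = 0.004203 W
P_total = P_R1 + P_R2 + P_R3 = 288.1 W

Final answer: 288.1 W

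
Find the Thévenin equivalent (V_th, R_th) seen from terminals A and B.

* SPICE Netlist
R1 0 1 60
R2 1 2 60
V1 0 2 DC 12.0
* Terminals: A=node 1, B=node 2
Step 1 — V_th is the open-circuit voltage V_A - V_B (nothing connected across the terminals).
Nodal analysis, taking node 2 as the 0 V reference.
Source V1 fixes V_0 = 12 V.
KCL at each unknown node (sum of currents leaving = 0; resistances in Ω):
  Node 1: (V_1 - 12)/60 + (V_1 - 0)/60 = 0
Collecting terms: 0.03333 × V_1 = 0.2  =>  V_1 = 6 V
V_th = V_1 - V_2 = 6 - 0 = 6 V
Step 2 — R_th: zero the source — replace V1 by a short circuit (node 2 merges into node 0) — and find the resistance seen between A (node 1) and B (node 0).
Reduce the network between node 1 (A) and node 0 (B) by series/parallel combination:
  Rp1 = R1 ‖ R2 (parallel, both between nodes 0 and 1) = 1/(1/60 + 1/60) = 30 Ω
R_th = 30 Ω

Final answer: V_th = 6 V, R_th = 30 Ω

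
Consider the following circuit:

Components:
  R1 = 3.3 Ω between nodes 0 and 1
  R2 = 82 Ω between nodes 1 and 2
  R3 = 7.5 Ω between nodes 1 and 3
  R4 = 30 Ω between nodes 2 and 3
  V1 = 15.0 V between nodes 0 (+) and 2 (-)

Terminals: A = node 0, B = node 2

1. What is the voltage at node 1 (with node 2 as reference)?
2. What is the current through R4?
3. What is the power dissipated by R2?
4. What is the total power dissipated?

Nodal analysis, taking node 2 as the 0 V reference.
Source V1 fixes V_0 = 15 V.
KCL at each unknown node (sum of currents leaving = 0; resistances in Ω):
  Node 1: (V_1 - 15)/3.3 + (V_1 - 0)/82 + (V_1 - V_3)/7.5 = 0
  Node 3: (V_3 - V_1)/7.5 + (V_3 - 0)/30 = 0
Collecting terms (coefficients in siemens):
  0.4486·V_1 - 0.1333·V_3 = 4.545
  0.1667·V_3 - 0.1333·V_1 = 0
Determinant D = (0.4486)(0.1667) - (-0.1333)(-0.1333) = 0.05698
V_1 = [(4.545)(0.1667) - (-0.1333)(0)]/D = 13.29 V
V_3 = [(0.4486)(0) - (4.545)(-0.1333)]/D = 10.64 V
Part 1:
  Read off the nodal solution: V_1 = 13.29 V
Part 2:
  I_R4 = (V_2 - V_3)/R4 = (0 - 10.64)/30 = -0.3545 A
  Magnitude: I_R4 = 0.3545 A
Part 3:
  I_R2 = (V_1 - V_2)/R2 = (13.29 - 0)/82 = 0.1621 A
  P_R2 = I_R2² × R2 = (0.1621)² × 82 = 2.156 W
Part 4:
  Power in each resistor, P = (ΔV)²/R:
    P_R1 = (15 - 13.29)²/3.3 = 0.8809 W
    P_R2 = (13.29 - 0)²/82 = 2.156 W
    P_R3 = (13.29 - 10.64)²/7.5 = 0.9427 W
    P_R4 = (0 - 10.64)²/30 = 3.771 W
  P_total = P_R1 + P_R2 + P_R3 + P_R4 = 7.75 W

Final answers:
1. V_1 = 13.29 V
2. I_R4 = 0.3545 A
3. P_R2 = 2.156 W
4. P_total = 7.75 W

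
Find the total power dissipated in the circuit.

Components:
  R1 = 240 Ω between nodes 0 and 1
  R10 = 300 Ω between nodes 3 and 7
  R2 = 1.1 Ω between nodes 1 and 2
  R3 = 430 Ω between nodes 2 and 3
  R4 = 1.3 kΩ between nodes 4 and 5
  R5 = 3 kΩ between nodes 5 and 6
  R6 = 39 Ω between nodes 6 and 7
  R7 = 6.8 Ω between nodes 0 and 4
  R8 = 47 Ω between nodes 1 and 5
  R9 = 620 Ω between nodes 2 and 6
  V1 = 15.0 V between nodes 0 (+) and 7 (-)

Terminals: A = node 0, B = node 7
Nodal analysis, taking node 7 as the 0 V reference.
Source V1 fixes V_0 = 15 V.
KCL at each unknown node (sum of currents leaving = 0; resistances in Ω):
  Node 1: (V_1 - 15)/240 + (V_1 - V_2)/1.1 + (V_1 - V_5)/47 = 0
  Node 2: (V_2 - V_1)/1.1 + (V_2 - V_3)/430 + (V_2 - V_6)/620 = 0
  Node 3: (V_3 - V_2)/430 + (V_3 - 0)/300 = 0
  Node 4: (V_4 - V_5)/1300 + (V_4 - 15)/6.8 = 0
  Node 5: (V_5 - V_4)/1300 + (V_5 - V_6)/3000 + (V_5 - V_1)/47 = 0
  Node 6: (V_6 - V_5)/3000 + (V_6 - 0)/39 + (V_6 - V_2)/620 = 0
Collecting terms (coefficients in siemens):
  0.9345·V_1 - 0.9091·V_2 - 0.02128·V_5 = 0.0625
  0.913·V_2 - 0.9091·V_1 - 0.002326·V_3 - 0.001613·V_6 = 0
  0.005659·V_3 - 0.002326·V_2 = 0
  0.1478·V_4 - 0.0007692·V_5 = 2.206
  0.02238·V_5 - 0.02128·V_1 - 0.0007692·V_4 - 0.0003333·V_6 = 0
  0.02759·V_6 - 0.001613·V_2 - 0.0003333·V_5 = 0
Solving these 6 simultaneous equations (Gaussian elimination) gives:
  V_1 = 9.121 V, V_2 = 9.093 V, V_3 = 3.737 V, V_4 = 14.97 V
  V_5 = 9.196 V, V_6 = 0.6427 V
Power in each resistor, P = (ΔV)²/R:
  P_R1 = (15 - 9.121)²/240 = 0.144 W
  P_R2 = (9.121 - 9.093)²/1.1 = 0.0007484 W
  P_R3 = (9.093 - 3.737)²/430 = 0.06671 W
  P_R4 = (14.97 - 9.196)²/1300 = 0.02564 W
  P_R5 = (9.196 - 0.6427)²/3000 = 0.02439 W
  P_R6 = (0.6427 - 0)²/39 = 0.01059 W
  P_R7 = (15 - 14.97)²/6.8 = 0.0001341 W
  P_R8 = (9.121 - 9.196)²/47 = 0.0001189 W
  P_R9 = (9.093 - 0.6427)²/620 = 0.1152 W
  P_R10 = (3.737 - 0)²/300 = 0.04654 W
P_total = P_R1 + P_R2 + P_R3 + P_R4 + P_R5 + P_R6 + P_R7 + P_R8 + P_R9 + P_R10 = 0.434 W

Final answer: 0.434 W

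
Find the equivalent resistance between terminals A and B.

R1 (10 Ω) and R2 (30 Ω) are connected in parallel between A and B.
Reduce the network between node 0 (A) and node 1 (B) by series/parallel combination:
  Rp1 = R1 ‖ R2 (parallel, both between nodes 0 and 1) = 1/(1/10 + 1/30) = 7.5 Ω
R_eq = 7.5 Ω

Final answer: 7.5 Ω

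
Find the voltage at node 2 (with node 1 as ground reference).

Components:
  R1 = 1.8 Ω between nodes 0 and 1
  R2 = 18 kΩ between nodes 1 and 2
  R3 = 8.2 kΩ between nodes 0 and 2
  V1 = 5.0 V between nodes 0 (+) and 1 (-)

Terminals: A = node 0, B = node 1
Nodal analysis, taking node 1 as the 0 V reference.
Source V1 fixes V_0 = 5 V.
KCL at each unknown node (sum of currents leaving = 0; resistances in Ω):
  Node 2: (V_2 - 0)/18000 + (V_2 - 5)/8200 = 0
Collecting terms: 0.0001775 × V_2 = 0.0006098  =>  V_2 = 3.435 V
The requested potential is V_2 = 3.435 V.

Final answer: V_2 = 3.435 V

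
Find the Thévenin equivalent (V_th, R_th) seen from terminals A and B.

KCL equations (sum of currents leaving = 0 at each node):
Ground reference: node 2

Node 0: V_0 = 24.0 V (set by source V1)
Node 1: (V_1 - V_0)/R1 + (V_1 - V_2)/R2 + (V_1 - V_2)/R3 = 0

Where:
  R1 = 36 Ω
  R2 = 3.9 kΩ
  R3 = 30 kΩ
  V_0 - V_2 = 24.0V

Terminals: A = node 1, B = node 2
Step 1 — V_th is the open-circuit voltage V_A - V_B (nothing connected across the terminals).
Nodal analysis, taking node 2 as the 0 V reference.
Source V1 fixes V_0 = 24 V.
KCL at each unknown node (sum of currents leaving = 0; resistances in Ω):
  Node 1: (V_1 - 24)/36 + (V_1 - 0)/3900 + (V_1 - 0)/30000 = 0
Collecting terms: 0.02807 × V_1 = 0.6667  =>  V_1 = 23.75 V
V_th = V_1 - V_2 = 23.75 - 0 = 23.75 V
Step 2 — R_th: zero the source — replace V1 by a short circuit (node 2 merges into node 0) — and find the resistance seen between A (node 1) and B (node 0).
Reduce the network between node 1 (A) and node 0 (B) by series/parallel combination:
  Rp1 = R1 ‖ R2 ‖ R3 (parallel, all between nodes 0 and 1) = 1/(1/36 + 1/3900 + 1/30000) = 35.63 Ω
R_th = 35.63 Ω

Final answer: V_th = 23.75 V, R_th = 35.63 Ω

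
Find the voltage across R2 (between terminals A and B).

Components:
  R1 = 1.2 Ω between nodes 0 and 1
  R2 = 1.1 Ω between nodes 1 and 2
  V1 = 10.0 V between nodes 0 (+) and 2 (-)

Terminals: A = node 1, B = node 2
R1 and R2 are in series across V1 (node 0 → node 1 → node 2), and the output A–B is taken across R2, so this is a voltage divider.
Series current: I = V1/(R1 + R2) = 10/(1.2 + 1.1) = 10/2.3 = 4.348 A
V_R2 = I × R2 = V1 × R2/(R1 + R2) = 10 × 1.1/2.3 = 4.783 V

Final answer: 4.783 V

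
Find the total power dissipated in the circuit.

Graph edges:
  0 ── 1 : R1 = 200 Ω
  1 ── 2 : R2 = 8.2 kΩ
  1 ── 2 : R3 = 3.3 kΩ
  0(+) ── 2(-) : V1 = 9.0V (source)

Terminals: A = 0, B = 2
Nodal analysis, taking node 2 as the 0 V reference.
Source V1 fixes V_0 = 9 V.
KCL at each unknown node (sum of currents leaving = 0; resistances in Ω):
  Node 1: (V_1 - 9)/200 + (V_1 - 0)/8200 + (V_1 - 0)/3300 = 0
Collecting terms: 0.005425 × V_1 = 0.045  =>  V_1 = 8.295 V
Power in each resistor, P = (ΔV)²/R:
  P_R1 = (9 - 8.295)²/200 = 0.002485 W
  P_R2 = (8.295 - 0)²/8200 = 0.008391 W
  P_R3 = (8.295 - 0)²/3300 = 0.02085 W
P_total = P_R1 + P_R2 + P_R3 = 0.03173 W

Final answer: 0.03173 W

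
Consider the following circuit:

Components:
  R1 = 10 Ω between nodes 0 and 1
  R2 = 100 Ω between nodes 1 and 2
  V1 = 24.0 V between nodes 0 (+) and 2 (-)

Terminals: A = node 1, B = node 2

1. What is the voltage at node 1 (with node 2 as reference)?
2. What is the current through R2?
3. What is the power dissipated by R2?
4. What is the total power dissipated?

Nodal analysis, taking node 2 as the 0 V reference.
Source V1 fixes V_0 = 24 V.
KCL at each unknown node (sum of currents leaving = 0; resistances in Ω):
  Node 1: (V_1 - 24)/10 + (V_1 - 0)/100 = 0
Collecting terms: 0.11 × V_1 = 2.4  =>  V_1 = 21.82 V
Part 1:
  Read off the nodal solution: V_1 = 21.82 V
Part 2:
  I_R2 = (V_1 - V_2)/R2 = (21.82 - 0)/100 = 0.2182 A
  Magnitude: I_R2 = 0.2182 A
Part 3:
  I_R2 = (V_1 - V_2)/R2 = (21.82 - 0)/100 = 0.2182 A
  P_R2 = I_R2² × R2 = (0.2182)² × 100 = 4.76 W
Part 4:
  Power in each resistor, P = (ΔV)²/R:
    P_R1 = (24 - 21.82)²/10 = 0.476 W
    P_R2 = (21.82 - 0)²/100 = 4.76 W
  P_total = P_R1 + P_R2 = 5.236 W

Final answers:
1. V_1 = 21.82 V
2. I_R2 = 0.2182 A
3. P_R2 = 4.76 W
4. P_total = 5.236 W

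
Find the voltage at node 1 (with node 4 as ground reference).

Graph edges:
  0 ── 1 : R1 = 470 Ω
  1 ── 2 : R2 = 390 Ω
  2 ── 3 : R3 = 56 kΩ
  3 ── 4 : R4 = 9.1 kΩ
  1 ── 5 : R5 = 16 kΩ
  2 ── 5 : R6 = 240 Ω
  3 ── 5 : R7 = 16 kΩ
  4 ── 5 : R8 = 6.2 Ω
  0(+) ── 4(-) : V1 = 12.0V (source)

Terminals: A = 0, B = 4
Nodal analysis, taking node 4 as the 0 V reference.
Source V1 fixes V_0 = 12 V.
KCL at each unknown node (sum of currents leaving = 0; resistances in Ω):
  Node 1: (V_1 - 12)/470 + (V_1 - V_2)/390 + (V_1 - V_5)/16000 = 0
  Node 2: (V_2 - V_1)/390 + (V_2 - V_3)/56000 + (V_2 - V_5)/240 = 0
  Node 3: (V_3 - V_2)/56000 + (V_3 - 0)/9100 + (V_3 - V_5)/16000 = 0
  Node 5: (V_5 - V_1)/16000 + (V_5 - V_2)/240 + (V_5 - V_3)/16000 + (V_5 - 0)/6.2 = 0
Collecting terms (coefficients in siemens):
  0.004754·V_1 - 0.002564·V_2 - 0.0000625·V_5 = 0.02553
  0.006749·V_2 - 0.002564·V_1 - 0.00001786·V_3 - 0.004167·V_5 = 0
  0.0001902·V_3 - 0.00001786·V_2 - 0.0000625·V_5 = 0
  0.1656·V_5 - 0.0000625·V_1 - 0.004167·V_2 - 0.0000625·V_3 = 0
Solving these 4 simultaneous equations (Gaussian elimination) gives:
  V_1 = 6.785 V, V_2 = 2.621 V, V_3 = 0.2685 V, V_5 = 0.06861 V
The requested potential is V_1 = 6.785 V.

Final answer: V_1 = 6.785 V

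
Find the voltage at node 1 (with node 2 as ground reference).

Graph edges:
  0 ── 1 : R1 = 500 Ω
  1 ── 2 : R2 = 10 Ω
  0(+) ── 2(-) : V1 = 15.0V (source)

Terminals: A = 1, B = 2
Nodal analysis, taking node 2 as the 0 V reference.
Source V1 fixes V_0 = 15 V.
KCL at each unknown node (sum of currents leaving = 0; resistances in Ω):
  Node 1: (V_1 - 15)/500 + (V_1 - 0)/10 = 0
Collecting terms: 0.102 × V_1 = 0.03  =>  V_1 = 0.2941 V
The requested potential is V_1 = 0.2941 V.

Final answer: V_1 = 0.2941 V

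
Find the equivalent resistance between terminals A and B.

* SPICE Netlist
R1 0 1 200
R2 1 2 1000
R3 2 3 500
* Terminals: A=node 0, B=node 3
Reduce the network between node 0 (A) and node 3 (B) by series/parallel combination:
  Rs1 = R1 + R2 (series, joined only at node 1) = 200 + 1000 = 1200 Ω
  Rs2 = R3 + Rs1 (series, joined only at node 2) = 500 + 1200 = 1700 Ω
R_eq = 1.7 kΩ

Final answer: 1.7 kΩ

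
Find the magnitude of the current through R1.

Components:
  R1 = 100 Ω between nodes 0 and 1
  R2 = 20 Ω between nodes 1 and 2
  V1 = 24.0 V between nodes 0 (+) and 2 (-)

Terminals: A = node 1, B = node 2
Nodal analysis, taking node 2 as the 0 V reference.
Source V1 fixes V_0 = 24 V.
KCL at each unknown node (sum of currents leaving = 0; resistances in Ω):
  Node 1: (V_1 - 24)/100 + (V_1 - 0)/20 = 0
Collecting terms: 0.06 × V_1 = 0.24  =>  V_1 = 4 V
I_R1 = (V_0 - V_1)/R1 = (24 - 4)/100 = 0.2 A
|I_R1| = 0.2 A

Final answer: |I_R1| = 0.2 A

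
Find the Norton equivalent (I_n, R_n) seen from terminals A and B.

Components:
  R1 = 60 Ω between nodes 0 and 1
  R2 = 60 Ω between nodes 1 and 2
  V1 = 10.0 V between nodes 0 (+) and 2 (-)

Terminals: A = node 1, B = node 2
Find the Thévenin equivalent first; then I_n = V_th/R_th and R_n = R_th.
Step 1 — V_th is the open-circuit voltage V_A - V_B (nothing connected across the terminals).
Nodal analysis, taking node 2 as the 0 V reference.
Source V1 fixes V_0 = 10 V.
KCL at each unknown node (sum of currents leaving = 0; resistances in Ω):
  Node 1: (V_1 - 10)/60 + (V_1 - 0)/60 = 0
Collecting terms: 0.03333 × V_1 = 0.1667  =>  V_1 = 5 V
V_th = V_1 - V_2 = 5 - 0 = 5 V
Step 2 — R_th: zero the source — replace V1 by a short circuit (node 2 merges into node 0) — and find the resistance seen between A (node 1) and B (node 0).
Reduce the network between node 1 (A) and node 0 (B) by series/parallel combination:
  Rp1 = R1 ‖ R2 (parallel, both between nodes 0 and 1) = 1/(1/60 + 1/60) = 30 Ω
R_th = 30 Ω
I_n = V_th/R_th = 5/30 = 0.1667 A, and R_n = R_th = 30 Ω

Final answer: I_n = 0.1667 A, R_n = 30 Ω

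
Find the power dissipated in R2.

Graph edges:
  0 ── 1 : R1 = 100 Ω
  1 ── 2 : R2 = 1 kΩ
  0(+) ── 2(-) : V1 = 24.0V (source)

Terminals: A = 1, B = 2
Nodal analysis, taking node 2 as the 0 V reference.
Source V1 fixes V_0 = 24 V.
KCL at each unknown node (sum of currents leaving = 0; resistances in Ω):
  Node 1: (V_1 - 24)/100 + (V_1 - 0)/1000 = 0
Collecting terms: 0.011 × V_1 = 0.24  =>  V_1 = 21.82 V
I_R2 = (V_1 - V_2)/R2 = (21.82 - 0)/1000 = 0.02182 A
P_R2 = I_R2² × R2 = (0.02182)² × 1000 = 0.476 W

Final answer: 0.476 W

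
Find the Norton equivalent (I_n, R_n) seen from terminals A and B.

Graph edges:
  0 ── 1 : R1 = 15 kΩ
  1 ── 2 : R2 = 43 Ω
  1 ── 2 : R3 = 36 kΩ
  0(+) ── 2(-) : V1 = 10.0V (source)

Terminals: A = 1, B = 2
Find the Thévenin equivalent first; then I_n = V_th/R_th and R_n = R_th.
Step 1 — V_th is the open-circuit voltage V_A - V_B (nothing connected across the terminals).
Nodal analysis, taking node 2 as the 0 V reference.
Source V1 fixes V_0 = 10 V.
KCL at each unknown node (sum of currents leaving = 0; resistances in Ω):
  Node 1: (V_1 - 10)/15000 + (V_1 - 0)/43 + (V_1 - 0)/36000 = 0
Collecting terms: 0.02335 × V_1 = 0.0006667  =>  V_1 = 0.02855 V
V_th = V_1 - V_2 = 0.02855 - 0 = 0.02855 V
Step 2 — R_th: zero the source — replace V1 by a short circuit (node 2 merges into node 0) — and find the resistance seen between A (node 1) and B (node 0).
Reduce the network between node 1 (A) and node 0 (B) by series/parallel combination:
  Rp1 = R1 ‖ R2 ‖ R3 (parallel, all between nodes 0 and 1) = 1/(1/15000 + 1/43 + 1/36000) = 42.83 Ω
R_th = 42.83 Ω
I_n = V_th/R_th = 0.02855/42.83 = 0.0006667 A, and R_n = R_th = 42.83 Ω

Final answer: I_n = 0.0006667 A, R_n = 42.83 Ω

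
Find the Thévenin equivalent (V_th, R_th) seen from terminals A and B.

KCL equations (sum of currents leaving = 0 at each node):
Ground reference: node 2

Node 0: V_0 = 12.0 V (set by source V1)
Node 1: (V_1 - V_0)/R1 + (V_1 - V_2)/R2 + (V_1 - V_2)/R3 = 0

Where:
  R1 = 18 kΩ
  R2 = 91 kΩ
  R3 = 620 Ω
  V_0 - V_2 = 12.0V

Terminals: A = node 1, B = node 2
Step 1 — V_th is the open-circuit voltage V_A - V_B (nothing connected across the terminals).
Nodal analysis, taking node 2 as the 0 V reference.
Source V1 fixes V_0 = 12 V.
KCL at each unknown node (sum of currents leaving = 0; resistances in Ω):
  Node 1: (V_1 - 12)/18000 + (V_1 - 0)/91000 + (V_1 - 0)/620 = 0
Collecting terms: 0.001679 × V_1 = 0.0006667  =>  V_1 = 0.397 V
V_th = V_1 - V_2 = 0.397 - 0 = 0.397 V
Step 2 — R_th: zero the source — replace V1 by a short circuit (node 2 merges into node 0) — and find the resistance seen between A (node 1) and B (node 0).
Reduce the network between node 1 (A) and node 0 (B) by series/parallel combination:
  Rp1 = R1 ‖ R2 ‖ R3 (parallel, all between nodes 0 and 1) = 1/(1/18000 + 1/91000 + 1/620) = 595.4 Ω
R_th = 595.4 Ω

Final answer: V_th = 0.397 V, R_th = 595.4 Ω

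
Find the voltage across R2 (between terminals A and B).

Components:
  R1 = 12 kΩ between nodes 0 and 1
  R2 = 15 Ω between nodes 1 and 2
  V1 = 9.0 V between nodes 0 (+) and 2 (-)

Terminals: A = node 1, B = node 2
R1 and R2 are in series across V1 (node 0 → node 1 → node 2), and the output A–B is taken across R2, so this is a voltage divider.
Series current: I = V1/(R1 + R2) = 9/(12000 + 15) = 9/12020 = 0.0007491 A
V_R2 = I × R2 = V1 × R2/(R1 + R2) = 9 × 15/12020 = 0.01124 V

Final answer: 0.01124 V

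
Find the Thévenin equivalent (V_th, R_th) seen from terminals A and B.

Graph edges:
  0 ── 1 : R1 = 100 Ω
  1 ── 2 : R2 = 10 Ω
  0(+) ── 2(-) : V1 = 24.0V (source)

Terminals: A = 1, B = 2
Step 1 — V_th is the open-circuit voltage V_A - V_B (nothing connected across the terminals).
Nodal analysis, taking node 2 as the 0 V reference.
Source V1 fixes V_0 = 24 V.
KCL at each unknown node (sum of currents leaving = 0; resistances in Ω):
  Node 1: (V_1 - 24)/100 + (V_1 - 0)/10 = 0
Collecting terms: 0.11 × V_1 = 0.24  =>  V_1 = 2.182 V
V_th = V_1 - V_2 = 2.182 - 0 = 2.182 V
Step 2 — R_th: zero the source — replace V1 by a short circuit (node 2 merges into node 0) — and find the resistance seen between A (node 1) and B (node 0).
Reduce the network between node 1 (A) and node 0 (B) by series/parallel combination:
  Rp1 = R1 ‖ R2 (parallel, both between nodes 0 and 1) = 1/(1/100 + 1/10) = 9.091 Ω
R_th = 9.091 Ω

Final answer: V_th = 2.182 V, R_th = 9.091 Ω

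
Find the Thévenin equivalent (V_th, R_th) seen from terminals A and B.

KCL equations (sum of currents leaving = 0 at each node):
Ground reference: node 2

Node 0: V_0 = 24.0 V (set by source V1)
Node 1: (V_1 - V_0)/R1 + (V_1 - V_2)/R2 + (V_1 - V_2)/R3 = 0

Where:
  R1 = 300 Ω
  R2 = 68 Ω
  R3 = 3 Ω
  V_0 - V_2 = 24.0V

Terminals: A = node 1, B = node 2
Step 1 — V_th is the open-circuit voltage V_A - V_B (nothing connected across the terminals).
Nodal analysis, taking node 2 as the 0 V reference.
Source V1 fixes V_0 = 24 V.
KCL at each unknown node (sum of currents leaving = 0; resistances in Ω):
  Node 1: (V_1 - 24)/300 + (V_1 - 0)/68 + (V_1 - 0)/3 = 0
Collecting terms: 0.3514 × V_1 = 0.08  =>  V_1 = 0.2277 V
V_th = V_1 - V_2 = 0.2277 - 0 = 0.2277 V
Step 2 — R_th: zero the source — replace V1 by a short circuit (node 2 merges into node 0) — and find the resistance seen between A (node 1) and B (node 0).
Reduce the network between node 1 (A) and node 0 (B) by series/parallel combination:
  Rp1 = R1 ‖ R2 ‖ R3 (parallel, all between nodes 0 and 1) = 1/(1/300 + 1/68 + 1/3) = 2.846 Ω
R_th = 2.846 Ω

Final answer: V_th = 0.2277 V, R_th = 2.846 Ω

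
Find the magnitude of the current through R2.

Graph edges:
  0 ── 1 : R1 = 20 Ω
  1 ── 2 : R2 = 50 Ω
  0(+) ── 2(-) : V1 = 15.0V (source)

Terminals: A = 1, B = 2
Nodal analysis, taking node 2 as the 0 V reference.
Source V1 fixes V_0 = 15 V.
KCL at each unknown node (sum of currents leaving = 0; resistances in Ω):
  Node 1: (V_1 - 15)/20 + (V_1 - 0)/50 = 0
Collecting terms: 0.07 × V_1 = 0.75  =>  V_1 = 10.71 V
I_R2 = (V_1 - V_2)/R2 = (10.71 - 0)/50 = 0.2143 A
|I_R2| = 0.2143 A

Final answer: |I_R2| = 0.2143 A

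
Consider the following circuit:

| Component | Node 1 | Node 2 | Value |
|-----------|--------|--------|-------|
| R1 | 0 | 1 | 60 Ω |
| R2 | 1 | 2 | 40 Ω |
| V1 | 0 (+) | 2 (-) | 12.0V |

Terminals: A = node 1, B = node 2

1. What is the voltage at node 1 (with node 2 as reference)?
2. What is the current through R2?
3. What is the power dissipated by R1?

Nodal analysis, taking node 2 as the 0 V reference.
Source V1 fixes V_0 = 12 V.
KCL at each unknown node (sum of currents leaving = 0; resistances in Ω):
  Node 1: (V_1 - 12)/60 + (V_1 - 0)/40 = 0
Collecting terms: 0.04167 × V_1 = 0.2  =>  V_1 = 4.8 V
Part 1:
  Read off the nodal solution: V_1 = 4.8 V
Part 2:
  I_R2 = (V_1 - V_2)/R2 = (4.8 - 0)/40 = 0.12 A
  Magnitude: I_R2 = 0.12 A
Part 3:
  I_R1 = (V_0 - V_1)/R1 = (12 - 4.8)/60 = 0.12 A
  P_R1 = I_R1² × R1 = (0.12)² × 60 = 0.864 W

Final answers:
1. V_1 = 4.8 V
2. I_R2 = 0.12 A
3. P_R1 = 0.864 W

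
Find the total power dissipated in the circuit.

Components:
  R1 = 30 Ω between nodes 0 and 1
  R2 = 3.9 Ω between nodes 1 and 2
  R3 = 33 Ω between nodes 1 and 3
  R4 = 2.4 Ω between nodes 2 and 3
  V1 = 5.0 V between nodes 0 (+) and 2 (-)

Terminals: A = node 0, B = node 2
Nodal analysis, taking node 2 as the 0 V reference.
Source V1 fixes V_0 = 5 V.
KCL at each unknown node (sum of currents leaving = 0; resistances in Ω):
  Node 1: (V_1 - 5)/30 + (V_1 - 0)/3.9 + (V_1 - V_3)/33 = 0
  Node 3: (V_3 - V_1)/33 + (V_3 - 0)/2.4 = 0
Collecting terms (coefficients in siemens):
  0.32·V_1 - 0.0303·V_3 = 0.1667
  0.447·V_3 - 0.0303·V_1 = 0
Determinant D = (0.32)(0.447) - (-0.0303)(-0.0303) = 0.1421
V_1 = [(0.1667)(0.447) - (-0.0303)(0)]/D = 0.5241 V
V_3 = [(0.32)(0) - (0.1667)(-0.0303)]/D = 0.03553 V
Power in each resistor, P = (ΔV)²/R:
  P_R1 = (5 - 0.5241)²/30 = 0.6678 W
  P_R2 = (0.5241 - 0)²/3.9 = 0.07044 W
  P_R3 = (0.5241 - 0.03553)²/33 = 0.007234 W
  P_R4 = (0 - 0.03553)²/2.4 = 0.0005261 W
P_total = P_R1 + P_R2 + P_R3 + P_R4 = 0.746 W

Final answer: 0.746 W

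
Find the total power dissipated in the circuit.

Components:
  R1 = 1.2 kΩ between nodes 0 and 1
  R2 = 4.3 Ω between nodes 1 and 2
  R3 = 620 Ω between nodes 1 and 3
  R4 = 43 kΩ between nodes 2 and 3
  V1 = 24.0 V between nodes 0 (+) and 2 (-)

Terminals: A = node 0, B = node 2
Nodal analysis, taking node 2 as the 0 V reference.
Source V1 fixes V_0 = 24 V.
KCL at each unknown node (sum of currents leaving = 0; resistances in Ω):
  Node 1: (V_1 - 24)/1200 + (V_1 - 0)/4.3 + (V_1 - V_3)/620 = 0
  Node 3: (V_3 - V_1)/620 + (V_3 - 0)/43000 = 0
Collecting terms (coefficients in siemens):
  0.235·V_1 - 0.001613·V_3 = 0.02
  0.001636·V_3 - 0.001613·V_1 = 0
Determinant D = (0.235)(0.001636) - (-0.001613)(-0.001613) = 0.0003819
V_1 = [(0.02)(0.001636) - (-0.001613)(0)]/D = 0.08568 V
V_3 = [(0.235)(0) - (0.02)(-0.001613)]/D = 0.08447 V
Power in each resistor, P = (ΔV)²/R:
  P_R1 = (24 - 0.08568)²/1200 = 0.4766 W
  P_R2 = (0.08568 - 0)²/4.3 = 0.001707 W
  P_R3 = (0.08568 - 0.08447)²/620 = 0.000000002392 W
  P_R4 = (0 - 0.08447)²/43000 = 0.0000001659 W
P_total = P_R1 + P_R2 + P_R3 + P_R4 = 0.4783 W

Final answer: 0.4783 W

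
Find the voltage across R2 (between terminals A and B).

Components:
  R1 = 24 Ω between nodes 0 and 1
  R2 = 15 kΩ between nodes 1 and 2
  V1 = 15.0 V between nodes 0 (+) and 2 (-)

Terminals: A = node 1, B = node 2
R1 and R2 are in series across V1 (node 0 → node 1 → node 2), and the output A–B is taken across R2, so this is a voltage divider.
Series current: I = V1/(R1 + R2) = 15/(24 + 15000) = 15/15020 = 0.0009984 A
V_R2 = I × R2 = V1 × R2/(R1 + R2) = 15 × 15000/15020 = 14.98 V

Final answer: 14.98 V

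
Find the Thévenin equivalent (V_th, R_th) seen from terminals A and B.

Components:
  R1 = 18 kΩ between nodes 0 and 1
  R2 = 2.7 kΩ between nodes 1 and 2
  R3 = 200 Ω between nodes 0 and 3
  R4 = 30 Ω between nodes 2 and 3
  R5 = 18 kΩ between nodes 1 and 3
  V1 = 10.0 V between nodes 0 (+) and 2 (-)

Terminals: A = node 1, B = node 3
Step 1 — V_th is the open-circuit voltage V_A - V_B (nothing connected across the terminals).
Nodal analysis, taking node 2 as the 0 V reference.
Source V1 fixes V_0 = 10 V.
KCL at each unknown node (sum of currents leaving = 0; resistances in Ω):
  Node 1: (V_1 - 10)/18000 + (V_1 - 0)/2700 + (V_1 - V_3)/18000 = 0
  Node 3: (V_3 - 10)/200 + (V_3 - 0)/30 + (V_3 - V_1)/18000 = 0
Collecting terms (coefficients in siemens):
  0.0004815·V_1 - 0.00005556·V_3 = 0.0005556
  0.03839·V_3 - 0.00005556·V_1 = 0.05
Determinant D = (0.0004815)(0.03839) - (-0.00005556)(-0.00005556) = 0.00001848
V_1 = [(0.0005556)(0.03839) - (-0.00005556)(0.05)]/D = 1.304 V
V_3 = [(0.0004815)(0.05) - (0.0005556)(-0.00005556)]/D = 1.304 V
V_th = V_1 - V_3 = 1.304 - 1.304 = 0 V
Step 2 — R_th: zero the source — replace V1 by a short circuit (node 2 merges into node 0) — and find the resistance seen between A (node 1) and B (node 3).
Reduce the network between node 1 (A) and node 3 (B) by series/parallel combination:
  Rp1 = R1 ‖ R2 (parallel, both between nodes 0 and 1) = 1/(1/18000 + 1/2700) = 2348 Ω
  Rp2 = R3 ‖ R4 (parallel, both between nodes 0 and 3) = 1/(1/200 + 1/30) = 26.09 Ω
  Rs1 = Rp1 + Rp2 (series, joined only at node 0) = 2348 + 26.09 = 2374 Ω
  Rp3 = R5 ‖ Rs1 (parallel, both between nodes 1 and 3) = 1/(1/18000 + 1/2374) = 2097 Ω
R_th = 2.097 kΩ

Final answer: V_th = 0 V, R_th = 2.097 kΩ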